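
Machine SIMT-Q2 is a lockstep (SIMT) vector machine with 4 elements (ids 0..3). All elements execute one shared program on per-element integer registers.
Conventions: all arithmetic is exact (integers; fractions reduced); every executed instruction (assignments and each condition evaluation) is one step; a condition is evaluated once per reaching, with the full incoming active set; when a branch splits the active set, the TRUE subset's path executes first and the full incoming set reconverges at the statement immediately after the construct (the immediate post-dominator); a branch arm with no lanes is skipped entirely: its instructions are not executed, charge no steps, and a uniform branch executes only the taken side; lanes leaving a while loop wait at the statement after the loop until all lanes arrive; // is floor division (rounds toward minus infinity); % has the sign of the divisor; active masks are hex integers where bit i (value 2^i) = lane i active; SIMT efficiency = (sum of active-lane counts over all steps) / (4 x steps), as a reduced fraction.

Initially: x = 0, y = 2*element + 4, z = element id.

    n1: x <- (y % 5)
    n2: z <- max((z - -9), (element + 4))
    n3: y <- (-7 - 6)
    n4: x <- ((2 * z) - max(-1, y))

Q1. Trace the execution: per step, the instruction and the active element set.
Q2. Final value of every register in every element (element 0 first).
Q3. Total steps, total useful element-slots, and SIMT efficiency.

step 0: x <- (y % 5)                 0xf
step 1: z <- max((z - -9), (element + 4)) 0xf
step 2: y <- (-7 - 6)                0xf
step 3: x <- ((2 * z) - max(-1, y))  0xf

Answer: 4 steps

x: 19,21,23,25
y: -13,-13,-13,-13
z: 9,10,11,12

steps = 4; useful = 16; efficiency = 16/16 = 1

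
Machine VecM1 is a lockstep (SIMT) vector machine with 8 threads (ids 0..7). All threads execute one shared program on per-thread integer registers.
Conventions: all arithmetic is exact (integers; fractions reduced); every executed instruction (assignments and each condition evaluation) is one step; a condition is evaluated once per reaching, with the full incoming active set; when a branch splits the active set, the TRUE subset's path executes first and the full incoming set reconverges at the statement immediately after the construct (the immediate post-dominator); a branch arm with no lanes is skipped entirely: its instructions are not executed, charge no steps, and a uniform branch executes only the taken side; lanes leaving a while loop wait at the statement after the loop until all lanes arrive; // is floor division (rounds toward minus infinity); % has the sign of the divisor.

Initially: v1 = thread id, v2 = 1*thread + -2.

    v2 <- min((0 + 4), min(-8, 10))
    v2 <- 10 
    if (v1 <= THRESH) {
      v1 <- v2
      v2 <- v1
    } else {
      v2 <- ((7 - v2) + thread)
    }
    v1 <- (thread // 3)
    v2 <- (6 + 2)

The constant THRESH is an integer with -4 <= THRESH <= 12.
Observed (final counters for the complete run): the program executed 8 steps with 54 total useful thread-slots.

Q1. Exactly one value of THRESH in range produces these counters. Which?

Answer: THRESH = 5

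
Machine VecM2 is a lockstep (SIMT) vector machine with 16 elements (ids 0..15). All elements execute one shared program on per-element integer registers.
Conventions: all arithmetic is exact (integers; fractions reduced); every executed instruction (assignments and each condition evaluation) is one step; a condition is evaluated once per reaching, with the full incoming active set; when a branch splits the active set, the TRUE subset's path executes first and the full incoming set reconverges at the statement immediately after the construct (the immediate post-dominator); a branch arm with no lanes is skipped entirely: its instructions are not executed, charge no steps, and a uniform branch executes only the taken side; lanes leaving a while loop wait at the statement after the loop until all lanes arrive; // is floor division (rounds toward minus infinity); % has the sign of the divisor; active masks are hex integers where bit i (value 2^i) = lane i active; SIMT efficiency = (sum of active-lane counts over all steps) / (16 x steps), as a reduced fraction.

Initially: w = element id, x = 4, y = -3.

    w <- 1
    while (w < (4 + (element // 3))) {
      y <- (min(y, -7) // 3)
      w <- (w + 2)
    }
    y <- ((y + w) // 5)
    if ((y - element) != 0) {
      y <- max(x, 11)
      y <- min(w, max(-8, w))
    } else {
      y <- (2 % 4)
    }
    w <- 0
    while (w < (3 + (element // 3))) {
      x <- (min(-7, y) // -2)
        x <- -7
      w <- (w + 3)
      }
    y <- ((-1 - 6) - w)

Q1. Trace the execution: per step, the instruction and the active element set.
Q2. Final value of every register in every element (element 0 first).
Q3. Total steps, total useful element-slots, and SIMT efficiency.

step 0: w <- 1                       0xffff
step 1: eval (w < (4 + (element // 3))) 0xffff
step 2: y <- (min(y, -7) // 3)       0xffff
step 3: w <- (w + 2)                 0xffff
step 4: eval (w < (4 + (element // 3))) 0xffff
step 5: y <- (min(y, -7) // 3)       0xffff
step 6: w <- (w + 2)                 0xffff
step 7: eval (w < (4 + (element // 3))) 0xffff
step 8: y <- (min(y, -7) // 3)       0xffc0
step 9: w <- (w + 2)                 0xffc0
step 10: eval (w < (4 + (element // 3))) 0xffc0
step 11: y <- (min(y, -7) // 3)       0xf000
step 12: w <- (w + 2)                 0xf000
step 13: eval (w < (4 + (element // 3))) 0xf000
step 14: y <- ((y + w) // 5)          0xffff
step 15: eval ((y - element) != 0)    0xffff
step 16: y <- max(x, 11)              0xfffe
step 17: y <- min(w, max(-8, w))      0xfffe
step 18: y <- (2 % 4)                 0x0001
step 19: w <- 0                       0xffff
step 20: eval (w < (3 + (element // 3))) 0xffff
step 21: x <- (min(-7, y) // -2)      0xffff
step 22: x <- -7                      0xffff
step 23: w <- (w + 3)                 0xffff
step 24: eval (w < (3 + (element // 3))) 0xffff
step 25: x <- (min(-7, y) // -2)      0xfff8
step 26: x <- -7                      0xfff8
step 27: w <- (w + 3)                 0xfff8
step 28: eval (w < (3 + (element // 3))) 0xfff8
step 29: x <- (min(-7, y) // -2)      0xf000
step 30: x <- -7                      0xf000
step 31: w <- (w + 3)                 0xf000
step 32: eval (w < (3 + (element // 3))) 0xf000
step 33: y <- ((-1 - 6) - w)          0xffff

Answer: 34 steps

w: 3,3,3,6,6,6,6,6,6,6,6,6,9,9,9,9
x: -7,-7,-7,-7,-7,-7,-7,-7,-7,-7,-7,-7,-7,-7,-7,-7
y: -10,-10,-10,-13,-13,-13,-13,-13,-13,-13,-13,-13,-16,-16,-16,-16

steps = 34; useful = 413; efficiency = 413/544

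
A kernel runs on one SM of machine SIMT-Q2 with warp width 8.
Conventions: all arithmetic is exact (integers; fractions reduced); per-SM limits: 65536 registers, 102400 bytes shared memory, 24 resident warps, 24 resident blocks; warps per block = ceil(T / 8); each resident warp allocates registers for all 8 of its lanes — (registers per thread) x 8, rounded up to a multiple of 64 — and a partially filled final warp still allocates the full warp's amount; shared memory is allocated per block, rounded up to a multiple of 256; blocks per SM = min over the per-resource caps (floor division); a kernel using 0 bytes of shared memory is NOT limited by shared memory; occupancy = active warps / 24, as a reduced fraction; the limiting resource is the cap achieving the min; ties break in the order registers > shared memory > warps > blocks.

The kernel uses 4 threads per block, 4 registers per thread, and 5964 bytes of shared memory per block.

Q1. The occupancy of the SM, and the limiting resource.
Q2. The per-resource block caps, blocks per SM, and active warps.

Answer: occupancy 2/3, limited by shared memory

registers: 1024 blocks
shared memory: 16 blocks
warps: 24 blocks
blocks: 24 blocks

Answer: 16 blocks, 16 active warps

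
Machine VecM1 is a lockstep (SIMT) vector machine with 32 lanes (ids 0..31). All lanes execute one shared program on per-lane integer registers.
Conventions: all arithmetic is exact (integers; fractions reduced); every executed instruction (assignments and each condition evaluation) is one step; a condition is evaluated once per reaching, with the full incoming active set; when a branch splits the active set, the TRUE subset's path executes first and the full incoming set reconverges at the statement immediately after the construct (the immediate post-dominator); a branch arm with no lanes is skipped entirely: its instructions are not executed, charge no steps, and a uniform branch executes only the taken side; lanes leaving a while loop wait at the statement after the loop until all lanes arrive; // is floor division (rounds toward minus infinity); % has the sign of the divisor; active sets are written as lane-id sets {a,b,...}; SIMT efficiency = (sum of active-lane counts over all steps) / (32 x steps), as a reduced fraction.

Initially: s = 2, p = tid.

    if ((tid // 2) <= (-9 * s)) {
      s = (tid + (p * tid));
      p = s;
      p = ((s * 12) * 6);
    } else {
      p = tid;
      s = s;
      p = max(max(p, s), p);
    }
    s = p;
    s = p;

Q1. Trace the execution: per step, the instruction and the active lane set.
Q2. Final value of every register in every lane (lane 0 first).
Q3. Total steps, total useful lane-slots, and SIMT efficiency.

step 0: eval ((tid // 2) <= (-9 * s)) {0,1,2,3,4,5,6,7,8,9,10,11,12,13,14,15,16,17,18,19,20,21,22,23,24,25,26,27,28,29,30,31}
step 1: p <- tid                     {0,1,2,3,4,5,6,7,8,9,10,11,12,13,14,15,16,17,18,19,20,21,22,23,24,25,26,27,28,29,30,31}
step 2: s <- s                       {0,1,2,3,4,5,6,7,8,9,10,11,12,13,14,15,16,17,18,19,20,21,22,23,24,25,26,27,28,29,30,31}
step 3: p <- max(max(p, s), p)       {0,1,2,3,4,5,6,7,8,9,10,11,12,13,14,15,16,17,18,19,20,21,22,23,24,25,26,27,28,29,30,31}
step 4: s <- p                       {0,1,2,3,4,5,6,7,8,9,10,11,12,13,14,15,16,17,18,19,20,21,22,23,24,25,26,27,28,29,30,31}
step 5: s <- p                       {0,1,2,3,4,5,6,7,8,9,10,11,12,13,14,15,16,17,18,19,20,21,22,23,24,25,26,27,28,29,30,31}

Answer: 6 steps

s: 2,2,2,3,4,5,6,7,8,9,10,11,12,13,14,15,16,17,18,19,20,21,22,23,24,25,26,27,28,29,30,31
p: 2,2,2,3,4,5,6,7,8,9,10,11,12,13,14,15,16,17,18,19,20,21,22,23,24,25,26,27,28,29,30,31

steps = 6; useful = 192; efficiency = 192/192 = 1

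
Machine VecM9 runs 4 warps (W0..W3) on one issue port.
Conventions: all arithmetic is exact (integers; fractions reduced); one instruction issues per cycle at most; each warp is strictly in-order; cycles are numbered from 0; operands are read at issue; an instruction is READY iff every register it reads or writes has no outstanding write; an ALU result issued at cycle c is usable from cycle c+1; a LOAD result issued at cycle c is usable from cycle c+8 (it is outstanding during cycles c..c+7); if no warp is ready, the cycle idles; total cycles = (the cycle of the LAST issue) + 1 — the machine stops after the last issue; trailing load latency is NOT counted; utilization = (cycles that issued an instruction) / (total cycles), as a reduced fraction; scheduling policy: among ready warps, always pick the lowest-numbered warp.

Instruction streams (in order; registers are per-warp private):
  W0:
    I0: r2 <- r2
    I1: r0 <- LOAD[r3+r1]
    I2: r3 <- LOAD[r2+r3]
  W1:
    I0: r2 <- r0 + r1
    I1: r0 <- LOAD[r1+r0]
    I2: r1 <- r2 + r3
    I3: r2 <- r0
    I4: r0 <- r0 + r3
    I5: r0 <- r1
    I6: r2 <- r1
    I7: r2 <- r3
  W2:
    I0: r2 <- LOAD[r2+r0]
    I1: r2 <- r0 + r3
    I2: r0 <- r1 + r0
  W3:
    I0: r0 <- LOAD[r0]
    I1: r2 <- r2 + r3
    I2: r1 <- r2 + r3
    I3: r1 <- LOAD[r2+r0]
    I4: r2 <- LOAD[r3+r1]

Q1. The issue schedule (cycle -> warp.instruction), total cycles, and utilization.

cycle 0: W0.I0
cycle 1: W0.I1
cycle 2: W0.I2
cycle 3: W1.I0
cycle 4: W1.I1
cycle 5: W1.I2
cycle 6: W2.I0
cycle 7: W3.I0
cycle 8: W3.I1
cycle 9: W3.I2
cycle 10: idle
cycle 11: idle
cycle 12: W1.I3
cycle 13: W1.I4
cycle 14: W1.I5
cycle 15: W1.I6
cycle 16: W1.I7
cycle 17: W2.I1
cycle 18: W2.I2
cycle 19: W3.I3
cycle 20: idle
cycle 21: idle
cycle 22: idle
cycle 23: idle
cycle 24: idle
cycle 25: idle
cycle 26: idle
cycle 27: W3.I4

Answer: 28 cycles, utilization 19/28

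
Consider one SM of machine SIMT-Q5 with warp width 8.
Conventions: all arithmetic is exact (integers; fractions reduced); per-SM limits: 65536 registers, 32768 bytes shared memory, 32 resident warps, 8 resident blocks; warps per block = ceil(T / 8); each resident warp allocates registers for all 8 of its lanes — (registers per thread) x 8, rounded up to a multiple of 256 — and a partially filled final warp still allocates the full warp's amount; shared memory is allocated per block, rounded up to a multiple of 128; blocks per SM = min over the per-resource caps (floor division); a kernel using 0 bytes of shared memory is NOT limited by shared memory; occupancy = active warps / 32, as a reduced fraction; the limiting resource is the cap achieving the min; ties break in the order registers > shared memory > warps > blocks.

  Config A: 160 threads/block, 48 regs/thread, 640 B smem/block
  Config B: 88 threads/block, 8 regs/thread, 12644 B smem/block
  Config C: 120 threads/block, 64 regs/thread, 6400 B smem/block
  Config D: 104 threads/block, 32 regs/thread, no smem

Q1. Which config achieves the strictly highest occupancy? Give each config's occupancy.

occupancies: A 5/8, B 11/16, C 15/16, D 13/16

Answer: C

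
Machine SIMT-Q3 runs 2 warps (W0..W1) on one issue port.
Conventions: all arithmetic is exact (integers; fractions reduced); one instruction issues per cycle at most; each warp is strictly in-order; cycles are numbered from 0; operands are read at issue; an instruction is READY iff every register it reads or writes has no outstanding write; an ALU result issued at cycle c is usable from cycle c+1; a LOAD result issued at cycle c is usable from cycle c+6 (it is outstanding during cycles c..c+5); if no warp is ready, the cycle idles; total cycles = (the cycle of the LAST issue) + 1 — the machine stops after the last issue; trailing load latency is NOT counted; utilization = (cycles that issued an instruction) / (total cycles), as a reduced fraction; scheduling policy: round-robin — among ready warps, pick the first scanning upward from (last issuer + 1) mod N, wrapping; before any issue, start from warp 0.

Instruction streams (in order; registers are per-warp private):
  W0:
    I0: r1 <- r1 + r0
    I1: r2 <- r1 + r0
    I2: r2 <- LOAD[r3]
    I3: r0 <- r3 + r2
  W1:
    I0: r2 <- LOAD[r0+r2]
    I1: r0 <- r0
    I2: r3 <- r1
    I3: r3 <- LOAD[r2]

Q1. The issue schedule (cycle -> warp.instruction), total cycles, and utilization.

cycle 0: W0.I0
cycle 1: W1.I0
cycle 2: W0.I1
cycle 3: W1.I1
cycle 4: W0.I2
cycle 5: W1.I2
cycle 6: idle
cycle 7: W1.I3
cycle 8: idle
cycle 9: idle
cycle 10: W0.I3

Answer: 11 cycles, utilization 8/11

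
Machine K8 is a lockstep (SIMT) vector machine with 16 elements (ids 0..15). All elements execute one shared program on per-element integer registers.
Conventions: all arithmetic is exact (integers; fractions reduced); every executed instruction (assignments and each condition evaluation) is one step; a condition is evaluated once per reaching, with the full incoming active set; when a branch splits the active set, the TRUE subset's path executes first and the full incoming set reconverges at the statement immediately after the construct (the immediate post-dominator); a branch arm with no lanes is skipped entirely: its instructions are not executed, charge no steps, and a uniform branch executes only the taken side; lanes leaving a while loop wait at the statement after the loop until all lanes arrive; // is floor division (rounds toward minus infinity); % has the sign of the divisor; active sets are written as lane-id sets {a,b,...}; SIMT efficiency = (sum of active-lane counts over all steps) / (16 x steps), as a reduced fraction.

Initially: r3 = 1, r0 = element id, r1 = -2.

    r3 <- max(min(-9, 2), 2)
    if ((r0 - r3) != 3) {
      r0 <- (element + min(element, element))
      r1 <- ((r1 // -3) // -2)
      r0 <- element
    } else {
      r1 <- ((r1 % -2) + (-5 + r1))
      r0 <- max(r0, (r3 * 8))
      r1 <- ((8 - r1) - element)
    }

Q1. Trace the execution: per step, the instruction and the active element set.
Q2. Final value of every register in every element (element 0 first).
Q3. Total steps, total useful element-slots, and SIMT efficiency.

step 0: r3 <- max(min(-9, 2), 2)     {0,1,2,3,4,5,6,7,8,9,10,11,12,13,14,15}
step 1: eval ((r0 - r3) != 3)        {0,1,2,3,4,5,6,7,8,9,10,11,12,13,14,15}
step 2: r0 <- (element + min(element, element)) {0,1,2,3,4,6,7,8,9,10,11,12,13,14,15}
step 3: r1 <- ((r1 // -3) // -2)     {0,1,2,3,4,6,7,8,9,10,11,12,13,14,15}
step 4: r0 <- element                {0,1,2,3,4,6,7,8,9,10,11,12,13,14,15}
step 5: r1 <- ((r1 % -2) + (-5 + r1)) {5}
step 6: r0 <- max(r0, (r3 * 8))      {5}
step 7: r1 <- ((8 - r1) - element)   {5}

Answer: 8 steps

r3: 2,2,2,2,2,2,2,2,2,2,2,2,2,2,2,2
r0: 0,1,2,3,4,16,6,7,8,9,10,11,12,13,14,15
r1: 0,0,0,0,0,10,0,0,0,0,0,0,0,0,0,0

steps = 8; useful = 80; efficiency = 80/128 = 5/8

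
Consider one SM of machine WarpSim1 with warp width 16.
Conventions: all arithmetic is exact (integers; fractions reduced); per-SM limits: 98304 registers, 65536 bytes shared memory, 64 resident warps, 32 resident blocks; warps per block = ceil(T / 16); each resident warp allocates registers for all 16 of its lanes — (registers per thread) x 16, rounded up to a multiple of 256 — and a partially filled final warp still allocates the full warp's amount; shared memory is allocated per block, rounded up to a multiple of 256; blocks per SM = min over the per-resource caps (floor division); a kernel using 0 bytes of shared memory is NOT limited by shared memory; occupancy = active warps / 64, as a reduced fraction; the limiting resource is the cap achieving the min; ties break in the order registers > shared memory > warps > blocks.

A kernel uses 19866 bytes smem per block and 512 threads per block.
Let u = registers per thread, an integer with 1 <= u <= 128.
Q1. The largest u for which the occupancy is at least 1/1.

Answer: u = 96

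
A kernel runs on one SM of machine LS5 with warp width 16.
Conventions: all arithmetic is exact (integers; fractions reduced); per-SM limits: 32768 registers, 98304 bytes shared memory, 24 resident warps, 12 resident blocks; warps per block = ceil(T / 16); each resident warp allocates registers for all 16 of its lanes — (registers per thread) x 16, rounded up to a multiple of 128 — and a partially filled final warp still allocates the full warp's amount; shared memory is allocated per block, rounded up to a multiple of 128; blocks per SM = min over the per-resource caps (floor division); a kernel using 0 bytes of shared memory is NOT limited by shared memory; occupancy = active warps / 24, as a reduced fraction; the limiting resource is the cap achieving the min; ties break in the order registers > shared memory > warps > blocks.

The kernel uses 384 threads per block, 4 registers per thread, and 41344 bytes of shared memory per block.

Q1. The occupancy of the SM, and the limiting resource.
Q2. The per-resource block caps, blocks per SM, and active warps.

Answer: occupancy 1, limited by warps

registers: 10 blocks
shared memory: 2 blocks
warps: 1 block
blocks: 12 blocks

Answer: 1 block, 24 active warps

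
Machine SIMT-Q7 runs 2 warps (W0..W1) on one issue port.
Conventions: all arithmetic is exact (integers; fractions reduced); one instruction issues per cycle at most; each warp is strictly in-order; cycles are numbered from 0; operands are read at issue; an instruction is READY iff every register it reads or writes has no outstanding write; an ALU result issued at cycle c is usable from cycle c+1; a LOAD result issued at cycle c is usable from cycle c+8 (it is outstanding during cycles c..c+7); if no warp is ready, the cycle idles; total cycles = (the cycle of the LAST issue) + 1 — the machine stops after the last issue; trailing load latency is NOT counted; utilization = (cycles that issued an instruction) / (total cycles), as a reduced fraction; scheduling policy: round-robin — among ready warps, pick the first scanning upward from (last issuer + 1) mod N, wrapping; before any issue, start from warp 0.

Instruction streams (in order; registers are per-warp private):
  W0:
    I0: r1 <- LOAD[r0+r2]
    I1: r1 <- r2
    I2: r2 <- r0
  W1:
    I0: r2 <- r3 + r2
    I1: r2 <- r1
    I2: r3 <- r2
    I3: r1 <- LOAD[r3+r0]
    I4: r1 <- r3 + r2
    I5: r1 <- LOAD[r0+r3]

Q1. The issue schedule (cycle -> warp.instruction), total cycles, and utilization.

cycle 0: W0.I0
cycle 1: W1.I0
cycle 2: W1.I1
cycle 3: W1.I2
cycle 4: W1.I3
cycle 5: idle
cycle 6: idle
cycle 7: idle
cycle 8: W0.I1
cycle 9: W0.I2
cycle 10: idle
cycle 11: idle
cycle 12: W1.I4
cycle 13: W1.I5

Answer: 14 cycles, utilization 9/14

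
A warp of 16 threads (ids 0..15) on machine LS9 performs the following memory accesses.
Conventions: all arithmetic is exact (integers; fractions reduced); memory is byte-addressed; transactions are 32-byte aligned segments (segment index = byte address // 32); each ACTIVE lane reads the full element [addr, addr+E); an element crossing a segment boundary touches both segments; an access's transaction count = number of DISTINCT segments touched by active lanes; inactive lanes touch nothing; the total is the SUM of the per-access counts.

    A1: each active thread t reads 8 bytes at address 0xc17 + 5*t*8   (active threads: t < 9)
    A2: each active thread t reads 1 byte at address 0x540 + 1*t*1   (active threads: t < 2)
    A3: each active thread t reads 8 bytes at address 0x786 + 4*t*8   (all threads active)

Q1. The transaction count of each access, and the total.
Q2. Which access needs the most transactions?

A1: 11 transactions
A2: 1 transaction
A3: 16 transactions

Answer: 11,1,16; total 28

Answer: A3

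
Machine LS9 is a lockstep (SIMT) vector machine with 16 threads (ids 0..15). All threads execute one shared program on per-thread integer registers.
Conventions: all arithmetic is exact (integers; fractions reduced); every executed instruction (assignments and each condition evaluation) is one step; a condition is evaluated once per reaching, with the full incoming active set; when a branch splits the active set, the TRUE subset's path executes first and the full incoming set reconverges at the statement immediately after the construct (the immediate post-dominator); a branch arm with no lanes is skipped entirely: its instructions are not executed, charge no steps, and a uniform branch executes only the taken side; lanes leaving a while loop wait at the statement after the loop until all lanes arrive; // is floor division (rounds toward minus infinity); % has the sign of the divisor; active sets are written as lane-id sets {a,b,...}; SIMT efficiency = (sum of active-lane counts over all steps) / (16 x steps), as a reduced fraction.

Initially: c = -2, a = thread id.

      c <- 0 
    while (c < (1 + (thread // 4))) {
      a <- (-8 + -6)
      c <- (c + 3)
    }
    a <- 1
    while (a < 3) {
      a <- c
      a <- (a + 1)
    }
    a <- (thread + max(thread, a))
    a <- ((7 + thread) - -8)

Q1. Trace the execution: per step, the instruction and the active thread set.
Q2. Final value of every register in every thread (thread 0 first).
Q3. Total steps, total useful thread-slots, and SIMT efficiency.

step 0: c <- 0                       {0,1,2,3,4,5,6,7,8,9,10,11,12,13,14,15}
step 1: eval (c < (1 + (thread // 4))) {0,1,2,3,4,5,6,7,8,9,10,11,12,13,14,15}
step 2: a <- (-8 + -6)               {0,1,2,3,4,5,6,7,8,9,10,11,12,13,14,15}
step 3: c <- (c + 3)                 {0,1,2,3,4,5,6,7,8,9,10,11,12,13,14,15}
step 4: eval (c < (1 + (thread // 4))) {0,1,2,3,4,5,6,7,8,9,10,11,12,13,14,15}
step 5: a <- (-8 + -6)               {12,13,14,15}
step 6: c <- (c + 3)                 {12,13,14,15}
step 7: eval (c < (1 + (thread // 4))) {12,13,14,15}
step 8: a <- 1                       {0,1,2,3,4,5,6,7,8,9,10,11,12,13,14,15}
step 9: eval (a < 3)                 {0,1,2,3,4,5,6,7,8,9,10,11,12,13,14,15}
step 10: a <- c                       {0,1,2,3,4,5,6,7,8,9,10,11,12,13,14,15}
step 11: a <- (a + 1)                 {0,1,2,3,4,5,6,7,8,9,10,11,12,13,14,15}
step 12: eval (a < 3)                 {0,1,2,3,4,5,6,7,8,9,10,11,12,13,14,15}
step 13: a <- (thread + max(thread, a)) {0,1,2,3,4,5,6,7,8,9,10,11,12,13,14,15}
step 14: a <- ((7 + thread) - -8)     {0,1,2,3,4,5,6,7,8,9,10,11,12,13,14,15}

Answer: 15 steps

c: 3,3,3,3,3,3,3,3,3,3,3,3,6,6,6,6
a: 15,16,17,18,19,20,21,22,23,24,25,26,27,28,29,30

steps = 15; useful = 204; efficiency = 204/240 = 17/20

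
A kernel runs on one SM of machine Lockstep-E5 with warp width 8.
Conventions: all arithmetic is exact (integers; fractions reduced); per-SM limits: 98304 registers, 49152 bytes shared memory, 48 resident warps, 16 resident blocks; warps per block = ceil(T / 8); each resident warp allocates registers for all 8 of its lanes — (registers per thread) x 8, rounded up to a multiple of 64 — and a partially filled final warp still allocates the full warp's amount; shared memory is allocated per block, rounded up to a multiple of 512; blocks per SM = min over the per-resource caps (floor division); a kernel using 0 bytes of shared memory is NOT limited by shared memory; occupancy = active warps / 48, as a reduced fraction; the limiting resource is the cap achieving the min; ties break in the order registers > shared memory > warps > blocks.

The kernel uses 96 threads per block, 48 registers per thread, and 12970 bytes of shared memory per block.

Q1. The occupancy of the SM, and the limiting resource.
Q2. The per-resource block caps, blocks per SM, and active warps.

Answer: occupancy 3/4, limited by shared memory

registers: 21 blocks
shared memory: 3 blocks
warps: 4 blocks
blocks: 16 blocks

Answer: 3 blocks, 36 active warps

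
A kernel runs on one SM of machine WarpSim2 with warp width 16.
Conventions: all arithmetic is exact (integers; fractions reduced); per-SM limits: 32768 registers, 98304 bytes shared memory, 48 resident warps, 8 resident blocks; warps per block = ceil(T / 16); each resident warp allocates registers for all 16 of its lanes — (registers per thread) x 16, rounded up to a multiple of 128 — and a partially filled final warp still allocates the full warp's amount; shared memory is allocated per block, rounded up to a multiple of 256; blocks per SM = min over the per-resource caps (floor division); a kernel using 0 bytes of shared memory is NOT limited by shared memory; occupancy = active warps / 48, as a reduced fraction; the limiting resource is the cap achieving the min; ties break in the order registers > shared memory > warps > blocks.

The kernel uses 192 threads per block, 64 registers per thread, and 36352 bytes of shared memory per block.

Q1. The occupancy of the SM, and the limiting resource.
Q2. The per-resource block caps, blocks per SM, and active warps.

Answer: occupancy 1/2, limited by registers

registers: 2 blocks
shared memory: 2 blocks
warps: 4 blocks
blocks: 8 blocks

Answer: 2 blocks, 24 active warps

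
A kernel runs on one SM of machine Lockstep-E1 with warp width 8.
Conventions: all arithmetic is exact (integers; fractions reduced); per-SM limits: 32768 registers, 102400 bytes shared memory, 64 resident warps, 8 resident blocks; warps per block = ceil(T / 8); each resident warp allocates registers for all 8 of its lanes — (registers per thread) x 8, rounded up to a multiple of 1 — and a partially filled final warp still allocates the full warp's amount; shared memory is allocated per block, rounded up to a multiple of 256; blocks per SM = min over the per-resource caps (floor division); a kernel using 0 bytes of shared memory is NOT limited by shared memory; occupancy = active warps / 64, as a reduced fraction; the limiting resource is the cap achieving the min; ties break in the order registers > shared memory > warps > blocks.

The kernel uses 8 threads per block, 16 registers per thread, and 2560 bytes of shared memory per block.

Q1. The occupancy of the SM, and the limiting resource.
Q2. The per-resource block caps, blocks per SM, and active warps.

Answer: occupancy 1/8, limited by blocks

registers: 256 blocks
shared memory: 40 blocks
warps: 64 blocks
blocks: 8 blocks

Answer: 8 blocks, 8 active warps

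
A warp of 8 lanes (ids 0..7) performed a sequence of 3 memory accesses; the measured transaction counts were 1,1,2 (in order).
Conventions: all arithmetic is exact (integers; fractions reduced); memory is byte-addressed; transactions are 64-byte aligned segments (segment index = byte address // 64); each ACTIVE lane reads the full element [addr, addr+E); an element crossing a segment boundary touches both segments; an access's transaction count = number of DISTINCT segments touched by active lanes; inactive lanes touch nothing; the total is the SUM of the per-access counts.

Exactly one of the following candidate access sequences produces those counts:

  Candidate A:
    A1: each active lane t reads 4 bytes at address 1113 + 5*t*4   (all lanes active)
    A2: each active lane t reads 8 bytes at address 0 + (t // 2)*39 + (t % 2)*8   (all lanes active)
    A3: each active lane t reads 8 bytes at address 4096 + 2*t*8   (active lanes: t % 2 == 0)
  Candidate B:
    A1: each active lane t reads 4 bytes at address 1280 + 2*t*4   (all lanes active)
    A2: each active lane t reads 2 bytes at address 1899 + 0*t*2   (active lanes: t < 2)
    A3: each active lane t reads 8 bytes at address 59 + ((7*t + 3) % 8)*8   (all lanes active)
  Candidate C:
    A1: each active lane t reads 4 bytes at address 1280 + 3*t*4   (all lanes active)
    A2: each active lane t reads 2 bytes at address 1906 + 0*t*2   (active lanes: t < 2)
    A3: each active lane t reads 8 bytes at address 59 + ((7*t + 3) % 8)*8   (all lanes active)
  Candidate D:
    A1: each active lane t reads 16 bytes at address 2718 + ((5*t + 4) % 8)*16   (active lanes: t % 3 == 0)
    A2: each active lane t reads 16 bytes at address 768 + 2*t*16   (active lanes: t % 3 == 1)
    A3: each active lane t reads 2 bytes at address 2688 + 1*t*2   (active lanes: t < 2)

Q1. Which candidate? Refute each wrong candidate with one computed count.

A: A1 gives 3 transactions, not 1
C: A1 gives 2 transactions, not 1
D: A1 gives 2 transactions, not 1
B: all counts match (1,1,2)

Answer: B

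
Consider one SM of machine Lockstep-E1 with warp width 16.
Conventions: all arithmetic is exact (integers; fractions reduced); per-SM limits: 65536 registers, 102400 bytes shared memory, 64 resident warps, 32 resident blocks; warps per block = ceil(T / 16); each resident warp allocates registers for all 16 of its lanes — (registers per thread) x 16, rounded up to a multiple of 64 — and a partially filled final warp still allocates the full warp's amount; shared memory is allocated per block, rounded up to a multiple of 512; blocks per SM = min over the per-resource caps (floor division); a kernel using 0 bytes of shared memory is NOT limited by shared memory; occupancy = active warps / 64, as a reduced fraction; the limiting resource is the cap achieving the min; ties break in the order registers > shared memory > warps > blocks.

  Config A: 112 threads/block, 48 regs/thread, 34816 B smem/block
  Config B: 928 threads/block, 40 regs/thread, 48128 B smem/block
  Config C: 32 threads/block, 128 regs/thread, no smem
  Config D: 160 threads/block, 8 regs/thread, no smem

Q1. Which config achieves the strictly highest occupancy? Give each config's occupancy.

occupancies: A 7/32, B 29/32, C 1/2, D 15/16

Answer: D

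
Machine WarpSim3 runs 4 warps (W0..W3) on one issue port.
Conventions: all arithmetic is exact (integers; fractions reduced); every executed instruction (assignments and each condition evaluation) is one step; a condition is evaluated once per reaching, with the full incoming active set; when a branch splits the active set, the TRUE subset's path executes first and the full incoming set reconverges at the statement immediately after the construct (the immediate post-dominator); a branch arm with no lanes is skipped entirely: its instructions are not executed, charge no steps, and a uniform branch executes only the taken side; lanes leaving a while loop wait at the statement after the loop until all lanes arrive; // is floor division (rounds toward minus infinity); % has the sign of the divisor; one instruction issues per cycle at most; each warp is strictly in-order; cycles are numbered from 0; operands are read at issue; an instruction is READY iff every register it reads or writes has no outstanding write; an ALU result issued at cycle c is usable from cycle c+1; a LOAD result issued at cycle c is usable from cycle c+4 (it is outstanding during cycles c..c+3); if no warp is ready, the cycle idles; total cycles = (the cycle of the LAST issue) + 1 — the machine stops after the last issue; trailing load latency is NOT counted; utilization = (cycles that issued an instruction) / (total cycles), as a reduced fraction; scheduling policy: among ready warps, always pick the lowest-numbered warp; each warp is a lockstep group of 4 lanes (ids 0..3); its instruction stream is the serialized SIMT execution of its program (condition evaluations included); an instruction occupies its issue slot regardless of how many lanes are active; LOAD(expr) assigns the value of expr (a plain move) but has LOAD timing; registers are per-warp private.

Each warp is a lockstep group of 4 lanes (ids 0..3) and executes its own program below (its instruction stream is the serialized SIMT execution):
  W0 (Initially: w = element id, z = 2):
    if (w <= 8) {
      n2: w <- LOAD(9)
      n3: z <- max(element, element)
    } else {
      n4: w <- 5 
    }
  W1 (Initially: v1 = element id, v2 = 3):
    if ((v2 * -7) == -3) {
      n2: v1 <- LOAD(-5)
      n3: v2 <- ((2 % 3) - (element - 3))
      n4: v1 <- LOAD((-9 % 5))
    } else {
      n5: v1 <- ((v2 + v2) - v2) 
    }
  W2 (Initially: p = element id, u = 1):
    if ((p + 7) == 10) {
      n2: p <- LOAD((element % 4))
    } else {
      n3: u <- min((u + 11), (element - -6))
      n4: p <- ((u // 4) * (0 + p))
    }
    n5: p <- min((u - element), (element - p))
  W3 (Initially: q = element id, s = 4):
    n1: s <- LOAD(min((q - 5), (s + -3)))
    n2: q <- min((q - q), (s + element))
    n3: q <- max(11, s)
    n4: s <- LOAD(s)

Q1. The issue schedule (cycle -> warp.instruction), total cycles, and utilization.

cycle 0: W0.I0
cycle 1: W0.I1
cycle 2: W0.I2
cycle 3: W1.I0
cycle 4: W1.I1
cycle 5: W2.I0
cycle 6: W2.I1
cycle 7: W2.I2
cycle 8: W3.I0
cycle 9: idle
cycle 10: W2.I3
cycle 11: W2.I4
cycle 12: W3.I1
cycle 13: W3.I2
cycle 14: W3.I3

Answer: 15 cycles, utilization 14/15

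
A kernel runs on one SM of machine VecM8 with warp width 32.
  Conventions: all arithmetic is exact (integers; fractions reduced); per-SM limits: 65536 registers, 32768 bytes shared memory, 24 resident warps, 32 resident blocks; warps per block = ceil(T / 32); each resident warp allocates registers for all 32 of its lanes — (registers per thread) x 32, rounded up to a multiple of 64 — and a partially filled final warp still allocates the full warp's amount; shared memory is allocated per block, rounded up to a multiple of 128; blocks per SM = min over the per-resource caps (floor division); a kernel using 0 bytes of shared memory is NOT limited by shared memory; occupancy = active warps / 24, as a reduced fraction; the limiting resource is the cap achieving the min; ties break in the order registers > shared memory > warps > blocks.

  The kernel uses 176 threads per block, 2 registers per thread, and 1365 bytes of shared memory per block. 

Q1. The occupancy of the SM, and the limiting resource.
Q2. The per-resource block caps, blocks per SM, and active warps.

Answer: occupancy 1, limited by warps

registers: 170 blocks
shared memory: 23 blocks
warps: 4 blocks
blocks: 32 blocks

Answer: 4 blocks, 24 active warps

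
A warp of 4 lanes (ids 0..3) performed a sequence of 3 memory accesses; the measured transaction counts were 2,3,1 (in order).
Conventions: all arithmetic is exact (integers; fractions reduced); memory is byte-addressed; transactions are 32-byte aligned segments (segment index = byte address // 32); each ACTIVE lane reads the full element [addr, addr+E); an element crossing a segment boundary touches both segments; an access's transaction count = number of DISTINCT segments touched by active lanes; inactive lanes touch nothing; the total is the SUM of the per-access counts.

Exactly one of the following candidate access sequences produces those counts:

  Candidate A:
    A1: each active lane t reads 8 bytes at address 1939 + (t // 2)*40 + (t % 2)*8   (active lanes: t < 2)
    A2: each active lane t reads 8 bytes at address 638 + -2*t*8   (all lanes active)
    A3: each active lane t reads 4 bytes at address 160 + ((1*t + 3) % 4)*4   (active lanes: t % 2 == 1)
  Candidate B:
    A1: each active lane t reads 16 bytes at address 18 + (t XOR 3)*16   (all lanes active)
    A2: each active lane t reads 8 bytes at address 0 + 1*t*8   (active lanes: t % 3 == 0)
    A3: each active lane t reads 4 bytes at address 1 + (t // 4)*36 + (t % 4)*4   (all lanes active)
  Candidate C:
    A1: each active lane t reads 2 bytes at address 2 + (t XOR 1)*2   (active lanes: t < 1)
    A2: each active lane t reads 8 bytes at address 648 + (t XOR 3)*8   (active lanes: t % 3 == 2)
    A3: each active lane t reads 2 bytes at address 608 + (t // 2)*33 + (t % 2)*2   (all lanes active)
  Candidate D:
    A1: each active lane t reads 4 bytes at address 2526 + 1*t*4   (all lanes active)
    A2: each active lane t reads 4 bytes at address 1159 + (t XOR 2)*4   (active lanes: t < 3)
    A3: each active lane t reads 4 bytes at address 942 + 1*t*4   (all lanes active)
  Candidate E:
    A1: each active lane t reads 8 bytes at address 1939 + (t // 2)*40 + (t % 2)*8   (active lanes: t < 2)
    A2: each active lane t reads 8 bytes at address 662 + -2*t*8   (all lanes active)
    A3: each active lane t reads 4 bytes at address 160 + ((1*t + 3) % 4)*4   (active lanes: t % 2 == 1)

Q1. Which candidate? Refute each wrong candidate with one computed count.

B: A1 gives 3 transactions, not 2
C: A1 gives 1 transaction, not 2
D: A2 gives 1 transaction, not 3
E: A2 gives 2 transactions, not 3
A: all counts match (2,3,1)

Answer: A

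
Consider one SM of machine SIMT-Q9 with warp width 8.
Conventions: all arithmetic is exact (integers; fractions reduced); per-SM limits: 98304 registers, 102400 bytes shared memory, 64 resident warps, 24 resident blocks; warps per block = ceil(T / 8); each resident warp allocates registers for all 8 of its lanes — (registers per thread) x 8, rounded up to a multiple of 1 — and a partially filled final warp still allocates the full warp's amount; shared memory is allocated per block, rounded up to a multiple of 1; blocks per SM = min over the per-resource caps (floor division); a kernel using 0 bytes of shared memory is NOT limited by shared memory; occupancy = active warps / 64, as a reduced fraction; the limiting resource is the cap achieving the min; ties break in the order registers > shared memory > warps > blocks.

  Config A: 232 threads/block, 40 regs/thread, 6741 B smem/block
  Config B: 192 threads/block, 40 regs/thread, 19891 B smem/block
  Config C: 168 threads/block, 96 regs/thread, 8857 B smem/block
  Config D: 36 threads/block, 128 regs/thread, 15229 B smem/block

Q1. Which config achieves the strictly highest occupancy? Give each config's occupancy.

occupancies: A 29/32, B 3/4, C 63/64, D 15/32

Answer: C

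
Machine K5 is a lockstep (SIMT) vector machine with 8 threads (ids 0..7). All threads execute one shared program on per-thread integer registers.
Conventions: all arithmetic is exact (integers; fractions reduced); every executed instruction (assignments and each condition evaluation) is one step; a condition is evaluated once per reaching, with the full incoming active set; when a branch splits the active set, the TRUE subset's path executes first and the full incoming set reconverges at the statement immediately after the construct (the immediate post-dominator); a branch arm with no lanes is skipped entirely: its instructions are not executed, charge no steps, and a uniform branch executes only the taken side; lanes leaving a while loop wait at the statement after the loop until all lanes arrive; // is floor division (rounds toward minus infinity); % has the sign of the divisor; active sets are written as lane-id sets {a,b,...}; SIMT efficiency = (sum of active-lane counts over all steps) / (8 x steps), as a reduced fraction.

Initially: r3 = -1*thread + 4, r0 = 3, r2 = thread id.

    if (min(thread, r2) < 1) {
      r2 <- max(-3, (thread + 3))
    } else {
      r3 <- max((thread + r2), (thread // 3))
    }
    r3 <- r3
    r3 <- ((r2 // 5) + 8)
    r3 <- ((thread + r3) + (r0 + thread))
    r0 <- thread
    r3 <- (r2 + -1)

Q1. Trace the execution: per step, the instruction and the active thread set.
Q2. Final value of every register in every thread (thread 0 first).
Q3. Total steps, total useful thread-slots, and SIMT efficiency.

step 0: eval (min(thread, r2) < 1)   {0,1,2,3,4,5,6,7}
step 1: r2 <- max(-3, (thread + 3))  {0}
step 2: r3 <- max((thread + r2), (thread // 3)) {1,2,3,4,5,6,7}
step 3: r3 <- r3                     {0,1,2,3,4,5,6,7}
step 4: r3 <- ((r2 // 5) + 8)        {0,1,2,3,4,5,6,7}
step 5: r3 <- ((thread + r3) + (r0 + thread)) {0,1,2,3,4,5,6,7}
step 6: r0 <- thread                 {0,1,2,3,4,5,6,7}
step 7: r3 <- (r2 + -1)              {0,1,2,3,4,5,6,7}

Answer: 8 steps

r3: 2,0,1,2,3,4,5,6
r0: 0,1,2,3,4,5,6,7
r2: 3,1,2,3,4,5,6,7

steps = 8; useful = 56; efficiency = 56/64 = 7/8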